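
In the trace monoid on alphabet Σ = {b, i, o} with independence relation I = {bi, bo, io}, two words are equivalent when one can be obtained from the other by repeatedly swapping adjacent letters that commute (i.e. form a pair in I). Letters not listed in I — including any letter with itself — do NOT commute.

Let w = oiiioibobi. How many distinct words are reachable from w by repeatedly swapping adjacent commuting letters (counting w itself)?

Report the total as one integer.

2520

0(o) covers ∅
1(i) covers ∅
2(i) covers 1:i
3(i) covers 2:i
4(o) covers 0:o
5(i) covers 3:i
6(b) covers ∅
7(o) covers 4:o
8(b) covers 6:b
9(i) covers 5:i
floor of heap: 0:o, 1:i, 6:b
completions by unplaced set U, small U first (add the entries for U minus each lowest piece of U):
  |U|=1: {7}:1  {8}:1  {9}:1
  |U|=2: {4,7}:1  {5,9}:1  {6,8}:1  {7,8}:2  {7,9}:2  {8,9}:2
  |U|=3: {0,4,7}:1  {3,5,9}:1  {4,7,8}:3  {4,7,9}:3  {5,7,9}:3  {5,8,9}:3  {6,7,8}:3  {6,8,9}:3  {7,8,9}:6
  |U|=4: {0,4,7,8}:4  {0,4,7,9}:4  {2,3,5,9}:1  {3,5,7,9}:4  {3,5,8,9}:4  {4,5,7,9}:6  {4,6,7,8}:6  {4,7,8,9}:12  {5,6,8,9}:6  {5,7,8,9}:12  {6,7,8,9}:12
  |U|=5: {0,4,5,7,9}:10  {0,4,6,7,8}:10  {0,4,7,8,9}:20  {1,2,3,5,9}:1  {2,3,5,7,9}:5  {2,3,5,8,9}:5  {3,4,5,7,9}:10  {3,5,6,8,9}:10  {3,5,7,8,9}:20  {4,5,7,8,9}:30  {4,6,7,8,9}:30  {5,6,7,8,9}:30
  |U|=6: {0,3,4,5,7,9}:20  {0,4,5,7,8,9}:60  {0,4,6,7,8,9}:60  {1,2,3,5,7,9}:6  {1,2,3,5,8,9}:6  {2,3,4,5,7,9}:15  {2,3,5,6,8,9}:15  {2,3,5,7,8,9}:30  {3,4,5,7,8,9}:60  {3,5,6,7,8,9}:60  {4,5,6,7,8,9}:90
  |U|=7: {0,2,3,4,5,7,9}:35  {0,3,4,5,7,8,9}:140  {0,4,5,6,7,8,9}:210  {1,2,3,4,5,7,9}:21  {1,2,3,5,6,8,9}:21  {1,2,3,5,7,8,9}:42  {2,3,4,5,7,8,9}:105  {2,3,5,6,7,8,9}:105  {3,4,5,6,7,8,9}:210
  |U|=8: {0,1,2,3,4,5,7,9}:56  {0,2,3,4,5,7,8,9}:280  {0,3,4,5,6,7,8,9}:560  {1,2,3,4,5,7,8,9}:168  {1,2,3,5,6,7,8,9}:168  {2,3,4,5,6,7,8,9}:420
  start at 0(o): 756
  start at 1(i): 1260
  start at 6(b): 504
sum over floor = 2520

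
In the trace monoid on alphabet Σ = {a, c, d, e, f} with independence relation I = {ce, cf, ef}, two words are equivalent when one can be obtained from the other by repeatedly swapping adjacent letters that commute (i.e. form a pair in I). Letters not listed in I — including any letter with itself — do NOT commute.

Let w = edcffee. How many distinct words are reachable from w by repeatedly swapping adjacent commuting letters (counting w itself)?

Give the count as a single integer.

drop 0:e onto floor
drop 1:d onto {0:e}
drop 2:c onto {1:d}
drop 3:f onto {1:d}
drop 4:f onto {3:f}
drop 5:e onto {1:d}
drop 6:e onto {5:e}
ground layer = {0:e}
drop-orders for the pieces not yet dropped (sum over which currently-grounded one goes next):
  1 to go: {2} 1  {4} 1  {6} 1
  2 to go: {2,4} 2  {2,6} 2  {3,4} 1  {4,6} 2  {5,6} 1
  3 to go: {2,3,4} 3  {2,4,6} 6  {2,5,6} 3  {3,4,6} 3  {4,5,6} 3
  4 to go: {2,3,4,6} 12  {2,4,5,6} 12  {3,4,5,6} 6
  5 to go: {2,3,4,5,6} 30
  if 0:e drops first: 30 orders

30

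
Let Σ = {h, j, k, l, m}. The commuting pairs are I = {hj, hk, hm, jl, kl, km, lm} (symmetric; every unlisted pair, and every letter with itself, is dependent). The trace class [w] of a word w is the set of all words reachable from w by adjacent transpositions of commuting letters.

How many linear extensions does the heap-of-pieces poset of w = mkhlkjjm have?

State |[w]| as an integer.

piece 0:m — minimal
piece 1:k — minimal
piece 2:h — minimal
piece 3:l rests on {2:h}
piece 4:k rests on {1:k}
piece 5:j rests on {0:m, 4:k}
piece 6:j rests on {5:j}
piece 7:m rests on {6:j}
minimal pieces: {0:m, 1:k, 2:h}
ways to finish when only these pieces remain (= sum over removing one remaining piece with nothing left below it):
  1 left: {3}→1  {7}→1
  2 left: {2,3}→1  {3,7}→2  {6,7}→1
  3 left: {2,3,7}→3  {3,6,7}→3  {5,6,7}→1
  4 left: {0,5,6,7}→1  {2,3,6,7}→6  {3,5,6,7}→4  {4,5,6,7}→1
  5 left: {0,3,5,6,7}→5  {0,4,5,6,7}→2  {1,4,5,6,7}→1  {2,3,5,6,7}→10  {3,4,5,6,7}→5
  6 left: {0,1,4,5,6,7}→3  {0,2,3,5,6,7}→15  {0,3,4,5,6,7}→12  {1,3,4,5,6,7}→6  {2,3,4,5,6,7}→15
  placing 0:m first → 21 extensions
  placing 1:k first → 42 extensions
  placing 2:h first → 21 extensions
total linear extensions = 84

84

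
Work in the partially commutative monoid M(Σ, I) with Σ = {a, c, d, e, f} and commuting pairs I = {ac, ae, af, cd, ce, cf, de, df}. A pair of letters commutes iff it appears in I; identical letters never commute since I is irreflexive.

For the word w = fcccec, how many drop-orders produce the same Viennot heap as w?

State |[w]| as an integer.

15

0(f) covers ∅
1(c) covers ∅
2(c) covers 1:c
3(c) covers 2:c
4(e) covers 0:f
5(c) covers 3:c
floor of heap: 0:f, 1:c
completions by unplaced set U, small U first (add the entries for U minus each lowest piece of U):
  |U|=1: {4}:1  {5}:1
  |U|=2: {0,4}:1  {3,5}:1  {4,5}:2
  |U|=3: {0,4,5}:3  {2,3,5}:1  {3,4,5}:3
  |U|=4: {0,3,4,5}:6  {1,2,3,5}:1  {2,3,4,5}:4
  start at 0(f): 5
  start at 1(c): 10
sum over floor = 15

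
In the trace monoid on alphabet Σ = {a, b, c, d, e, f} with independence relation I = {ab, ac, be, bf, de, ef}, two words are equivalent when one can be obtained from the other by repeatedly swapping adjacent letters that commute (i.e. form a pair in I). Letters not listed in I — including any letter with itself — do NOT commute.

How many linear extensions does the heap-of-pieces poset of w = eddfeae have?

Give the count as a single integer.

10

0(e) covers ∅
1(d) covers ∅
2(d) covers 1:d
3(f) covers 2:d
4(e) covers 0:e
5(a) covers 3:f, 4:e
6(e) covers 5:a
floor of heap: 0:e, 1:d
completions by unplaced set U, small U first (add the entries for U minus each lowest piece of U):
  |U|=1: {6}:1
  |U|=2: {5,6}:1
  |U|=3: {3,5,6}:1  {4,5,6}:1
  |U|=4: {0,4,5,6}:1  {2,3,5,6}:1  {3,4,5,6}:2
  |U|=5: {0,3,4,5,6}:3  {1,2,3,5,6}:1  {2,3,4,5,6}:3
  start at 0(e): 4
  start at 1(d): 6
sum over floor = 10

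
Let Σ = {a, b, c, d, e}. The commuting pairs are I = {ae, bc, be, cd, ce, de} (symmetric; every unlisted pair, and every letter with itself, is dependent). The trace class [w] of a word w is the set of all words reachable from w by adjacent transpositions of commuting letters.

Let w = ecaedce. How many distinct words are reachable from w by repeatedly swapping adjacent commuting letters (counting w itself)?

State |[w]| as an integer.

#0=e has no predecessor
#1=c has no predecessor
#2=a depends on [1:c]
#3=e depends on [0:e]
#4=d depends on [2:a]
#5=c depends on [2:a]
#6=e depends on [3:e]
sources: [0:e, 1:c]
N(rest) = Σ N(rest − s) over sources s of rest; N(one piece) = 1:
  size 1 → [4]=1  [5]=1  [6]=1
  size 2 → [3,6]=1  [4,5]=2  [4,6]=2  [5,6]=2
  size 3 → [0,3,6]=1  [2,4,5]=2  [3,4,6]=3  [3,5,6]=3  [4,5,6]=6
  size 4 → [0,3,4,6]=4  [0,3,5,6]=4  [1,2,4,5]=2  [2,4,5,6]=8  [3,4,5,6]=12
  size 5 → [0,3,4,5,6]=20  [1,2,4,5,6]=10  [2,3,4,5,6]=20
  first=0(e) contributes 30
  first=1(c) contributes 40
|[w]| = 70

70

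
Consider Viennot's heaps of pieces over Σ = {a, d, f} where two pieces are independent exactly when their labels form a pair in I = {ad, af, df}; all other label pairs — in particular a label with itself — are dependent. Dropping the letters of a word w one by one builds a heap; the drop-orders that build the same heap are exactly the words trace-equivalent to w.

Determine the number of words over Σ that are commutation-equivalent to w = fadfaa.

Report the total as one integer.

piece 0:f — minimal
piece 1:a — minimal
piece 2:d — minimal
piece 3:f rests on {0:f}
piece 4:a rests on {1:a}
piece 5:a rests on {4:a}
minimal pieces: {0:f, 1:a, 2:d}
ways to finish when only these pieces remain (= sum over removing one remaining piece with nothing left below it):
  1 left: {2}→1  {3}→1  {5}→1
  2 left: {0,3}→1  {2,3}→2  {2,5}→2  {3,5}→2  {4,5}→1
  3 left: {0,2,3}→3  {0,3,5}→3  {1,4,5}→1  {2,3,5}→6  {2,4,5}→3  {3,4,5}→3
  4 left: {0,2,3,5}→12  {0,3,4,5}→6  {1,2,4,5}→4  {1,3,4,5}→4  {2,3,4,5}→12
  placing 0:f first → 20 extensions
  placing 1:a first → 30 extensions
  placing 2:d first → 10 extensions
total linear extensions = 60

60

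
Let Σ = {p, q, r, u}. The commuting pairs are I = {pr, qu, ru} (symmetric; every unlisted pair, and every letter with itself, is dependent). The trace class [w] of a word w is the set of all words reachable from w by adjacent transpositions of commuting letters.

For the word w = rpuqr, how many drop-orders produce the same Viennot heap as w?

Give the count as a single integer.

0(r) covers ∅
1(p) covers ∅
2(u) covers 1:p
3(q) covers 0:r, 1:p
4(r) covers 3:q
floor of heap: 0:r, 1:p
completions by unplaced set U, small U first (add the entries for U minus each lowest piece of U):
  |U|=1: {2}:1  {4}:1
  |U|=2: {2,4}:2  {3,4}:1
  |U|=3: {0,3,4}:1  {2,3,4}:3
  start at 0(r): 3
  start at 1(p): 4
sum over floor = 7

7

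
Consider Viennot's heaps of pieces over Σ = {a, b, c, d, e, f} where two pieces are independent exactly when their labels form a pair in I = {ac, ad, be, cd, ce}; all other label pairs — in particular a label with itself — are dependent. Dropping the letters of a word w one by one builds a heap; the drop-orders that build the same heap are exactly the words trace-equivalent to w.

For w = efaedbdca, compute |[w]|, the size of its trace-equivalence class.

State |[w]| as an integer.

6

0(e) covers ∅
1(f) covers 0:e
2(a) covers 1:f
3(e) covers 2:a
4(d) covers 3:e
5(b) covers 4:d
6(d) covers 5:b
7(c) covers 5:b
8(a) covers 5:b
floor of heap: 0:e
completions by unplaced set U, small U first (add the entries for U minus each lowest piece of U):
  |U|=1: {6}:1  {7}:1  {8}:1
  |U|=2: {6,7}:2  {6,8}:2  {7,8}:2
  |U|=3: {6,7,8}:6
  |U|=4: {5,6,7,8}:6
  |U|=5: {4,5,6,7,8}:6
  |U|=6: {3,4,5,6,7,8}:6
  |U|=7: {2,3,4,5,6,7,8}:6
  start at 0(e): 6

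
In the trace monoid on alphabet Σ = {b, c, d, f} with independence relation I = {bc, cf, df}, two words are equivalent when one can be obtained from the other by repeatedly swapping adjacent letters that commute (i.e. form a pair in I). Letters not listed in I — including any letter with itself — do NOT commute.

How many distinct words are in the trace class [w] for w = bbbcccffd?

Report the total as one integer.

0(b) covers ∅
1(b) covers 0:b
2(b) covers 1:b
3(c) covers ∅
4(c) covers 3:c
5(c) covers 4:c
6(f) covers 2:b
7(f) covers 6:f
8(d) covers 2:b, 5:c
floor of heap: 0:b, 3:c
completions by unplaced set U, small U first (add the entries for U minus each lowest piece of U):
  |U|=1: {7}:1  {8}:1
  |U|=2: {5,8}:1  {6,7}:1  {7,8}:2
  |U|=3: {4,5,8}:1  {5,7,8}:3  {6,7,8}:3
  |U|=4: {2,6,7,8}:3  {3,4,5,8}:1  {4,5,7,8}:4  {5,6,7,8}:6
  |U|=5: {1,2,6,7,8}:3  {2,5,6,7,8}:9  {3,4,5,7,8}:5  {4,5,6,7,8}:10
  |U|=6: {0,1,2,6,7,8}:3  {1,2,5,6,7,8}:12  {2,4,5,6,7,8}:19  {3,4,5,6,7,8}:15
  |U|=7: {0,1,2,5,6,7,8}:15  {1,2,4,5,6,7,8}:31  {2,3,4,5,6,7,8}:34
  start at 0(b): 65
  start at 3(c): 46
sum over floor = 111

111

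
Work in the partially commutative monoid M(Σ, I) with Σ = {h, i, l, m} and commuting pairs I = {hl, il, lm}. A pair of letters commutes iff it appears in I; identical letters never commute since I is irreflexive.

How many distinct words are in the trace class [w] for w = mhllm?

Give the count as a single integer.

10

piece 0:m — minimal
piece 1:h rests on {0:m}
piece 2:l — minimal
piece 3:l rests on {2:l}
piece 4:m rests on {1:h}
minimal pieces: {0:m, 2:l}
ways to finish when only these pieces remain (= sum over removing one remaining piece with nothing left below it):
  1 left: {3}→1  {4}→1
  2 left: {1,4}→1  {2,3}→1  {3,4}→2
  3 left: {0,1,4}→1  {1,3,4}→3  {2,3,4}→3
  placing 0:m first → 6 extensions
  placing 2:l first → 4 extensions
total linear extensions = 10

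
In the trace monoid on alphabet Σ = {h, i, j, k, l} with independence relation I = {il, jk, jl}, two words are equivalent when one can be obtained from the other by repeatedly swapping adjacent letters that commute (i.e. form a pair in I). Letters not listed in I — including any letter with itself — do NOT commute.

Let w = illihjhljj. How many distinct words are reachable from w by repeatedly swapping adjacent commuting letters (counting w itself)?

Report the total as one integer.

drop 0:i onto floor
drop 1:l onto floor
drop 2:l onto {1:l}
drop 3:i onto {0:i}
drop 4:h onto {2:l, 3:i}
drop 5:j onto {4:h}
drop 6:h onto {5:j}
drop 7:l onto {6:h}
drop 8:j onto {6:h}
drop 9:j onto {8:j}
ground layer = {0:i, 1:l}
drop-orders for the pieces not yet dropped (sum over which currently-grounded one goes next):
  1 to go: {7} 1  {9} 1
  2 to go: {7,9} 2  {8,9} 1
  3 to go: {7,8,9} 3
  4 to go: {6,7,8,9} 3
  5 to go: {5,6,7,8,9} 3
  6 to go: {4,5,6,7,8,9} 3
  7 to go: {2,4,5,6,7,8,9} 3  {3,4,5,6,7,8,9} 3
  8 to go: {0,3,4,5,6,7,8,9} 3  {1,2,4,5,6,7,8,9} 3  {2,3,4,5,6,7,8,9} 6
  if 0:i drops first: 9 orders
  if 1:l drops first: 9 orders
heap linearizations: 18

18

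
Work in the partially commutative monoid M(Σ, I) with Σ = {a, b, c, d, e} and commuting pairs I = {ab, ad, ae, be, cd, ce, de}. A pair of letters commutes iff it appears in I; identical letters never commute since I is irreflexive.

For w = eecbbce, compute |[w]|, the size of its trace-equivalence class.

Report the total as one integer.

#0=e has no predecessor
#1=e depends on [0:e]
#2=c has no predecessor
#3=b depends on [2:c]
#4=b depends on [3:b]
#5=c depends on [4:b]
#6=e depends on [1:e]
sources: [0:e, 2:c]
N(rest) = Σ N(rest − s) over sources s of rest; N(one piece) = 1:
  size 1 → [5]=1  [6]=1
  size 2 → [1,6]=1  [4,5]=1  [5,6]=2
  size 3 → [0,1,6]=1  [1,5,6]=3  [3,4,5]=1  [4,5,6]=3
  size 4 → [0,1,5,6]=4  [1,4,5,6]=6  [2,3,4,5]=1  [3,4,5,6]=4
  size 5 → [0,1,4,5,6]=10  [1,3,4,5,6]=10  [2,3,4,5,6]=5
  first=0(e) contributes 15
  first=2(c) contributes 20
|[w]| = 35

35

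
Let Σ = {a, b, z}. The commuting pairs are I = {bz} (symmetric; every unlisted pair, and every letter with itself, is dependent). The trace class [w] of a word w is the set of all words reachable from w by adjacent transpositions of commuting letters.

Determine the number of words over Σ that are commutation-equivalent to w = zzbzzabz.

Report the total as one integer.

10

drop 0:z onto floor
drop 1:z onto {0:z}
drop 2:b onto floor
drop 3:z onto {1:z}
drop 4:z onto {3:z}
drop 5:a onto {2:b, 4:z}
drop 6:b onto {5:a}
drop 7:z onto {5:a}
ground layer = {0:z, 2:b}
drop-orders for the pieces not yet dropped (sum over which currently-grounded one goes next):
  1 to go: {6} 1  {7} 1
  2 to go: {6,7} 2
  3 to go: {5,6,7} 2
  4 to go: {2,5,6,7} 2  {4,5,6,7} 2
  5 to go: {2,4,5,6,7} 4  {3,4,5,6,7} 2
  6 to go: {1,3,4,5,6,7} 2  {2,3,4,5,6,7} 6
  if 0:z drops first: 8 orders
  if 2:b drops first: 2 orders
heap linearizations: 10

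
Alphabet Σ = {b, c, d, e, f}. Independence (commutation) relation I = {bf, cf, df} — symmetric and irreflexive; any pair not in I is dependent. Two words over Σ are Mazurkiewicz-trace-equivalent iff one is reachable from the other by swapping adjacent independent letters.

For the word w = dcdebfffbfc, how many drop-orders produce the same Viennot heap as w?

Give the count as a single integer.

35

drop 0:d onto floor
drop 1:c onto {0:d}
drop 2:d onto {1:c}
drop 3:e onto {2:d}
drop 4:b onto {3:e}
drop 5:f onto {3:e}
drop 6:f onto {5:f}
drop 7:f onto {6:f}
drop 8:b onto {4:b}
drop 9:f onto {7:f}
drop 10:c onto {8:b}
ground layer = {0:d}
drop-orders for the pieces not yet dropped (sum over which currently-grounded one goes next):
  1 to go: {9} 1  {10} 1
  2 to go: {7,9} 1  {8,10} 1  {9,10} 2
  3 to go: {4,8,10} 1  {6,7,9} 1  {7,9,10} 3  {8,9,10} 3
  4 to go: {4,8,9,10} 4  {5,6,7,9} 1  {6,7,9,10} 4  {7,8,9,10} 6
  5 to go: {4,7,8,9,10} 10  {5,6,7,9,10} 5  {6,7,8,9,10} 10
  6 to go: {4,6,7,8,9,10} 20  {5,6,7,8,9,10} 15
  7 to go: {4,5,6,7,8,9,10} 35
  8 to go: {3,4,5,6,7,8,9,10} 35
  9 to go: {2,3,4,5,6,7,8,9,10} 35
  if 0:d drops first: 35 orders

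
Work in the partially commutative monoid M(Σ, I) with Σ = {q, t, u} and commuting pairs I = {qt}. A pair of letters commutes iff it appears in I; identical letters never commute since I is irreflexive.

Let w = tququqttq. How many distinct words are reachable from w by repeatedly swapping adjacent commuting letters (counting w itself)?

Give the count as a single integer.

12

#0=t has no predecessor
#1=q has no predecessor
#2=u depends on [0:t, 1:q]
#3=q depends on [2:u]
#4=u depends on [3:q]
#5=q depends on [4:u]
#6=t depends on [4:u]
#7=t depends on [6:t]
#8=q depends on [5:q]
sources: [0:t, 1:q]
N(rest) = Σ N(rest − s) over sources s of rest; N(one piece) = 1:
  size 1 → [7]=1  [8]=1
  size 2 → [5,8]=1  [6,7]=1  [7,8]=2
  size 3 → [5,7,8]=3  [6,7,8]=3
  size 4 → [5,6,7,8]=6
  size 5 → [4,5,6,7,8]=6
  size 6 → [3,4,5,6,7,8]=6
  size 7 → [2,3,4,5,6,7,8]=6
  first=0(t) contributes 6
  first=1(q) contributes 6
|[w]| = 12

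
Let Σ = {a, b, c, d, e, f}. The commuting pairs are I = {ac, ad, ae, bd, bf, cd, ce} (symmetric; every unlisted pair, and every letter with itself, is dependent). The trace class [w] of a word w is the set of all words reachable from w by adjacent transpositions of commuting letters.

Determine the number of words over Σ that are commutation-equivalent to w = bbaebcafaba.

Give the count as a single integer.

drop 0:b onto floor
drop 1:b onto {0:b}
drop 2:a onto {1:b}
drop 3:e onto {1:b}
drop 4:b onto {2:a, 3:e}
drop 5:c onto {4:b}
drop 6:a onto {4:b}
drop 7:f onto {5:c, 6:a}
drop 8:a onto {7:f}
drop 9:b onto {8:a}
drop 10:a onto {9:b}
ground layer = {0:b}
drop-orders for the pieces not yet dropped (sum over which currently-grounded one goes next):
  1 to go: {10} 1
  2 to go: {9,10} 1
  3 to go: {8,9,10} 1
  4 to go: {7,8,9,10} 1
  5 to go: {5,7,8,9,10} 1  {6,7,8,9,10} 1
  6 to go: {5,6,7,8,9,10} 2
  7 to go: {4,5,6,7,8,9,10} 2
  8 to go: {2,4,5,6,7,8,9,10} 2  {3,4,5,6,7,8,9,10} 2
  9 to go: {2,3,4,5,6,7,8,9,10} 4
  if 0:b drops first: 4 orders

4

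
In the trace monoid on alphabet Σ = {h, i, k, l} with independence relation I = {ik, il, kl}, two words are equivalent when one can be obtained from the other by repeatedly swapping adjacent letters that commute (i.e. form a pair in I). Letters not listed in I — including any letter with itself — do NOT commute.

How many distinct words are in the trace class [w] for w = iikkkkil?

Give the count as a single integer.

0(i) covers ∅
1(i) covers 0:i
2(k) covers ∅
3(k) covers 2:k
4(k) covers 3:k
5(k) covers 4:k
6(i) covers 1:i
7(l) covers ∅
floor of heap: 0:i, 2:k, 7:l
completions by unplaced set U, small U first (add the entries for U minus each lowest piece of U):
  |U|=1: {5}:1  {6}:1  {7}:1
  |U|=2: {1,6}:1  {4,5}:1  {5,6}:2  {5,7}:2  {6,7}:2
  |U|=3: {0,1,6}:1  {1,5,6}:3  {1,6,7}:3  {3,4,5}:1  {4,5,6}:3  {4,5,7}:3  {5,6,7}:6
  |U|=4: {0,1,5,6}:4  {0,1,6,7}:4  {1,4,5,6}:6  {1,5,6,7}:12  {2,3,4,5}:1  {3,4,5,6}:4  {3,4,5,7}:4  {4,5,6,7}:12
  |U|=5: {0,1,4,5,6}:10  {0,1,5,6,7}:20  {1,3,4,5,6}:10  {1,4,5,6,7}:30  {2,3,4,5,6}:5  {2,3,4,5,7}:5  {3,4,5,6,7}:20
  |U|=6: {0,1,3,4,5,6}:20  {0,1,4,5,6,7}:60  {1,2,3,4,5,6}:15  {1,3,4,5,6,7}:60  {2,3,4,5,6,7}:30
  start at 0(i): 105
  start at 2(k): 140
  start at 7(l): 35
sum over floor = 280

280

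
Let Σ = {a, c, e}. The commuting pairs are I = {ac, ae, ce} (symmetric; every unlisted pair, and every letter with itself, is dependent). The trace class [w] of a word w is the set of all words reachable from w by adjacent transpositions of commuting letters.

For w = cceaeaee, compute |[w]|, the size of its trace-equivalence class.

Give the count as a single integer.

#0=c has no predecessor
#1=c depends on [0:c]
#2=e has no predecessor
#3=a has no predecessor
#4=e depends on [2:e]
#5=a depends on [3:a]
#6=e depends on [4:e]
#7=e depends on [6:e]
sources: [0:c, 2:e, 3:a]
N(rest) = Σ N(rest − s) over sources s of rest; N(one piece) = 1:
  size 1 → [1]=1  [5]=1  [7]=1
  size 2 → [0,1]=1  [1,5]=2  [1,7]=2  [3,5]=1  [5,7]=2  [6,7]=1
  size 3 → [0,1,5]=3  [0,1,7]=3  [1,3,5]=3  [1,5,7]=6  [1,6,7]=3  [3,5,7]=3  [4,6,7]=1  [5,6,7]=3
  size 4 → [0,1,3,5]=6  [0,1,5,7]=12  [0,1,6,7]=6  [1,3,5,7]=12  [1,4,6,7]=4  [1,5,6,7]=12  [2,4,6,7]=1  [3,5,6,7]=6  [4,5,6,7]=4
  size 5 → [0,1,3,5,7]=30  [0,1,4,6,7]=10  [0,1,5,6,7]=30  [1,2,4,6,7]=5  [1,3,5,6,7]=30  [1,4,5,6,7]=20  [2,4,5,6,7]=5  [3,4,5,6,7]=10
  size 6 → [0,1,2,4,6,7]=15  [0,1,3,5,6,7]=90  [0,1,4,5,6,7]=60  [1,2,4,5,6,7]=30  [1,3,4,5,6,7]=60  [2,3,4,5,6,7]=15
  first=0(c) contributes 105
  first=2(e) contributes 210
  first=3(a) contributes 105
|[w]| = 420

420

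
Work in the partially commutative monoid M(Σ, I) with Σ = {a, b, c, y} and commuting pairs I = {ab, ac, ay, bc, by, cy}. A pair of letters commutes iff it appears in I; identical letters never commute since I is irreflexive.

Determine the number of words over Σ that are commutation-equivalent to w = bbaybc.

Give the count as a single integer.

drop 0:b onto floor
drop 1:b onto {0:b}
drop 2:a onto floor
drop 3:y onto floor
drop 4:b onto {1:b}
drop 5:c onto floor
ground layer = {0:b, 2:a, 3:y, 5:c}
drop-orders for the pieces not yet dropped (sum over which currently-grounded one goes next):
  1 to go: {2} 1  {3} 1  {4} 1  {5} 1
  2 to go: {1,4} 1  {2,3} 2  {2,4} 2  {2,5} 2  {3,4} 2  {3,5} 2  {4,5} 2
  3 to go: {0,1,4} 1  {1,2,4} 3  {1,3,4} 3  {1,4,5} 3  {2,3,4} 6  {2,3,5} 6  {2,4,5} 6  {3,4,5} 6
  4 to go: {0,1,2,4} 4  {0,1,3,4} 4  {0,1,4,5} 4  {1,2,3,4} 12  {1,2,4,5} 12  {1,3,4,5} 12  {2,3,4,5} 24
  if 0:b drops first: 60 orders
  if 2:a drops first: 20 orders
  if 3:y drops first: 20 orders
  if 5:c drops first: 20 orders
heap linearizations: 120

120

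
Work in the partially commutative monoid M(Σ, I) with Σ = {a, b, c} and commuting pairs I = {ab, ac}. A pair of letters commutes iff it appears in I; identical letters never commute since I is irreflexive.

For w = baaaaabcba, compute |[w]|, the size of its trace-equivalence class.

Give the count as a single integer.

210

#0=b has no predecessor
#1=a has no predecessor
#2=a depends on [1:a]
#3=a depends on [2:a]
#4=a depends on [3:a]
#5=a depends on [4:a]
#6=b depends on [0:b]
#7=c depends on [6:b]
#8=b depends on [7:c]
#9=a depends on [5:a]
sources: [0:b, 1:a]
N(rest) = Σ N(rest − s) over sources s of rest; N(one piece) = 1:
  size 1 → [8]=1  [9]=1
  size 2 → [5,9]=1  [7,8]=1  [8,9]=2
  size 3 → [4,5,9]=1  [5,8,9]=3  [6,7,8]=1  [7,8,9]=3
  size 4 → [0,6,7,8]=1  [3,4,5,9]=1  [4,5,8,9]=4  [5,7,8,9]=6  [6,7,8,9]=4
  size 5 → [0,6,7,8,9]=5  [2,3,4,5,9]=1  [3,4,5,8,9]=5  [4,5,7,8,9]=10  [5,6,7,8,9]=10
  size 6 → [0,5,6,7,8,9]=15  [1,2,3,4,5,9]=1  [2,3,4,5,8,9]=6  [3,4,5,7,8,9]=15  [4,5,6,7,8,9]=20
  size 7 → [0,4,5,6,7,8,9]=35  [1,2,3,4,5,8,9]=7  [2,3,4,5,7,8,9]=21  [3,4,5,6,7,8,9]=35
  size 8 → [0,3,4,5,6,7,8,9]=70  [1,2,3,4,5,7,8,9]=28  [2,3,4,5,6,7,8,9]=56
  first=0(b) contributes 84
  first=1(a) contributes 126
|[w]| = 210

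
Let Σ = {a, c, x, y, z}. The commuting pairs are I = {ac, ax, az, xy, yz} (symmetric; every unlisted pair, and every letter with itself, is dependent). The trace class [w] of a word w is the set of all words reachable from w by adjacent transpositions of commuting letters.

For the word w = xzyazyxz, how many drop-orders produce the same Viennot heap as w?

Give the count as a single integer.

56

0(x) covers ∅
1(z) covers 0:x
2(y) covers ∅
3(a) covers 2:y
4(z) covers 1:z
5(y) covers 3:a
6(x) covers 4:z
7(z) covers 6:x
floor of heap: 0:x, 2:y
completions by unplaced set U, small U first (add the entries for U minus each lowest piece of U):
  |U|=1: {5}:1  {7}:1
  |U|=2: {3,5}:1  {5,7}:2  {6,7}:1
  |U|=3: {2,3,5}:1  {3,5,7}:3  {4,6,7}:1  {5,6,7}:3
  |U|=4: {1,4,6,7}:1  {2,3,5,7}:4  {3,5,6,7}:6  {4,5,6,7}:4
  |U|=5: {0,1,4,6,7}:1  {1,4,5,6,7}:5  {2,3,5,6,7}:10  {3,4,5,6,7}:10
  |U|=6: {0,1,4,5,6,7}:6  {1,3,4,5,6,7}:15  {2,3,4,5,6,7}:20
  start at 0(x): 35
  start at 2(y): 21
sum over floor = 56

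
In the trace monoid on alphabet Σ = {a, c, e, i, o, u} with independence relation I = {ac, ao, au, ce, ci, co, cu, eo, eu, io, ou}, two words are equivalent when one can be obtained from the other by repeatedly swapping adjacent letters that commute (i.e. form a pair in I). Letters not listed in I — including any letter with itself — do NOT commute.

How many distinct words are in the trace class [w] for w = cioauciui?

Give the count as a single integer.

#0=c has no predecessor
#1=i has no predecessor
#2=o has no predecessor
#3=a depends on [1:i]
#4=u depends on [1:i]
#5=c depends on [0:c]
#6=i depends on [3:a, 4:u]
#7=u depends on [6:i]
#8=i depends on [7:u]
sources: [0:c, 1:i, 2:o]
N(rest) = Σ N(rest − s) over sources s of rest; N(one piece) = 1:
  size 1 → [2]=1  [5]=1  [8]=1
  size 2 → [0,5]=1  [2,5]=2  [2,8]=2  [5,8]=2  [7,8]=1
  size 3 → [0,2,5]=3  [0,5,8]=3  [2,5,8]=6  [2,7,8]=3  [5,7,8]=3  [6,7,8]=1
  size 4 → [0,2,5,8]=12  [0,5,7,8]=6  [2,5,7,8]=12  [2,6,7,8]=4  [3,6,7,8]=1  [4,6,7,8]=1  [5,6,7,8]=4
  size 5 → [0,2,5,7,8]=30  [0,5,6,7,8]=10  [2,3,6,7,8]=5  [2,4,6,7,8]=5  [2,5,6,7,8]=20  [3,4,6,7,8]=2  [3,5,6,7,8]=5  [4,5,6,7,8]=5
  size 6 → [0,2,5,6,7,8]=60  [0,3,5,6,7,8]=15  [0,4,5,6,7,8]=15  [1,3,4,6,7,8]=2  [2,3,4,6,7,8]=12  [2,3,5,6,7,8]=30  [2,4,5,6,7,8]=30  [3,4,5,6,7,8]=12
  size 7 → [0,2,3,5,6,7,8]=105  [0,2,4,5,6,7,8]=105  [0,3,4,5,6,7,8]=42  [1,2,3,4,6,7,8]=14  [1,3,4,5,6,7,8]=14  [2,3,4,5,6,7,8]=84
  first=0(c) contributes 112
  first=1(i) contributes 336
  first=2(o) contributes 56
|[w]| = 504

504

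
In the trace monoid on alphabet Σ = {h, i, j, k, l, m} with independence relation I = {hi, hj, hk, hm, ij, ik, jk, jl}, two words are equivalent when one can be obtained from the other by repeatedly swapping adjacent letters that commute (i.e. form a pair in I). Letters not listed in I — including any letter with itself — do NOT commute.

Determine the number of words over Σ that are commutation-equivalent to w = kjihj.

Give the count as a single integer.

0(k) covers ∅
1(j) covers ∅
2(i) covers ∅
3(h) covers ∅
4(j) covers 1:j
floor of heap: 0:k, 1:j, 2:i, 3:h
completions by unplaced set U, small U first (add the entries for U minus each lowest piece of U):
  |U|=1: {0}:1  {2}:1  {3}:1  {4}:1
  |U|=2: {0,2}:2  {0,3}:2  {0,4}:2  {1,4}:1  {2,3}:2  {2,4}:2  {3,4}:2
  |U|=3: {0,1,4}:3  {0,2,3}:6  {0,2,4}:6  {0,3,4}:6  {1,2,4}:3  {1,3,4}:3  {2,3,4}:6
  start at 0(k): 12
  start at 1(j): 24
  start at 2(i): 12
  start at 3(h): 12
sum over floor = 60

60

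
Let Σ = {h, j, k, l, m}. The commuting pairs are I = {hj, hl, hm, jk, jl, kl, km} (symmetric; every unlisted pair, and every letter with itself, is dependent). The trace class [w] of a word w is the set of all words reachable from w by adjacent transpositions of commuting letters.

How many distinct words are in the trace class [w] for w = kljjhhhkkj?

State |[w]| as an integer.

#0=k has no predecessor
#1=l has no predecessor
#2=j has no predecessor
#3=j depends on [2:j]
#4=h depends on [0:k]
#5=h depends on [4:h]
#6=h depends on [5:h]
#7=k depends on [6:h]
#8=k depends on [7:k]
#9=j depends on [3:j]
sources: [0:k, 1:l, 2:j]
N(rest) = Σ N(rest − s) over sources s of rest; N(one piece) = 1:
  size 1 → [1]=1  [8]=1  [9]=1
  size 2 → [1,8]=2  [1,9]=2  [3,9]=1  [7,8]=1  [8,9]=2
  size 3 → [1,3,9]=3  [1,7,8]=3  [1,8,9]=6  [2,3,9]=1  [3,8,9]=3  [6,7,8]=1  [7,8,9]=3
  size 4 → [1,2,3,9]=4  [1,3,8,9]=12  [1,6,7,8]=4  [1,7,8,9]=12  [2,3,8,9]=4  [3,7,8,9]=6  [5,6,7,8]=1  [6,7,8,9]=4
  size 5 → [1,2,3,8,9]=20  [1,3,7,8,9]=30  [1,5,6,7,8]=5  [1,6,7,8,9]=20  [2,3,7,8,9]=10  [3,6,7,8,9]=10  [4,5,6,7,8]=1  [5,6,7,8,9]=5
  size 6 → [0,4,5,6,7,8]=1  [1,2,3,7,8,9]=60  [1,3,6,7,8,9]=60  [1,4,5,6,7,8]=6  [1,5,6,7,8,9]=30  [2,3,6,7,8,9]=20  [3,5,6,7,8,9]=15  [4,5,6,7,8,9]=6
  size 7 → [0,1,4,5,6,7,8]=7  [0,4,5,6,7,8,9]=7  [1,2,3,6,7,8,9]=140  [1,3,5,6,7,8,9]=105  [1,4,5,6,7,8,9]=42  [2,3,5,6,7,8,9]=35  [3,4,5,6,7,8,9]=21
  size 8 → [0,1,4,5,6,7,8,9]=56  [0,3,4,5,6,7,8,9]=28  [1,2,3,5,6,7,8,9]=280  [1,3,4,5,6,7,8,9]=168  [2,3,4,5,6,7,8,9]=56
  first=0(k) contributes 504
  first=1(l) contributes 84
  first=2(j) contributes 252
|[w]| = 840

840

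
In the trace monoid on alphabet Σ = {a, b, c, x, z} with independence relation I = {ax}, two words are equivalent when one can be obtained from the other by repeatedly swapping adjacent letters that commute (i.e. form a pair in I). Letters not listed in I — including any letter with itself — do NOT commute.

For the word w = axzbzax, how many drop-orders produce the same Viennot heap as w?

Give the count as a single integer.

drop 0:a onto floor
drop 1:x onto floor
drop 2:z onto {0:a, 1:x}
drop 3:b onto {2:z}
drop 4:z onto {3:b}
drop 5:a onto {4:z}
drop 6:x onto {4:z}
ground layer = {0:a, 1:x}
drop-orders for the pieces not yet dropped (sum over which currently-grounded one goes next):
  1 to go: {5} 1  {6} 1
  2 to go: {5,6} 2
  3 to go: {4,5,6} 2
  4 to go: {3,4,5,6} 2
  5 to go: {2,3,4,5,6} 2
  if 0:a drops first: 2 orders
  if 1:x drops first: 2 orders
heap linearizations: 4

4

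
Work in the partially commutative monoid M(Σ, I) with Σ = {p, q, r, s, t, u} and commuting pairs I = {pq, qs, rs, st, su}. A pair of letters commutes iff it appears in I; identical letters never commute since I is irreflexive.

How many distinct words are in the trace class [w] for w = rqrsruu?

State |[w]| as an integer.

#0=r has no predecessor
#1=q depends on [0:r]
#2=r depends on [1:q]
#3=s has no predecessor
#4=r depends on [2:r]
#5=u depends on [4:r]
#6=u depends on [5:u]
sources: [0:r, 3:s]
N(rest) = Σ N(rest − s) over sources s of rest; N(one piece) = 1:
  size 1 → [3]=1  [6]=1
  size 2 → [3,6]=2  [5,6]=1
  size 3 → [3,5,6]=3  [4,5,6]=1
  size 4 → [2,4,5,6]=1  [3,4,5,6]=4
  size 5 → [1,2,4,5,6]=1  [2,3,4,5,6]=5
  first=0(r) contributes 6
  first=3(s) contributes 1
|[w]| = 7

7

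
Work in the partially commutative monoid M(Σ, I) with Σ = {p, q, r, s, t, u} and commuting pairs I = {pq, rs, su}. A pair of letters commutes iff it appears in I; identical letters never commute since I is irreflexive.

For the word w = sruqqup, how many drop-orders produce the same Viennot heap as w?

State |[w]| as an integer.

3

piece 0:s — minimal
piece 1:r — minimal
piece 2:u rests on {1:r}
piece 3:q rests on {0:s, 2:u}
piece 4:q rests on {3:q}
piece 5:u rests on {4:q}
piece 6:p rests on {5:u}
minimal pieces: {0:s, 1:r}
ways to finish when only these pieces remain (= sum over removing one remaining piece with nothing left below it):
  1 left: {6}→1
  2 left: {5,6}→1
  3 left: {4,5,6}→1
  4 left: {3,4,5,6}→1
  5 left: {0,3,4,5,6}→1  {2,3,4,5,6}→1
  placing 0:s first → 1 extensions
  placing 1:r first → 2 extensions
total linear extensions = 3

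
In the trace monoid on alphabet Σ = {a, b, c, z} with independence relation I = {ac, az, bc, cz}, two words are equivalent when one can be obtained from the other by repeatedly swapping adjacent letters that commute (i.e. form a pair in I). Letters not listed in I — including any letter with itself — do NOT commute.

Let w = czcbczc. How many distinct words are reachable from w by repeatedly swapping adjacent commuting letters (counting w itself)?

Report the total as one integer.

drop 0:c onto floor
drop 1:z onto floor
drop 2:c onto {0:c}
drop 3:b onto {1:z}
drop 4:c onto {2:c}
drop 5:z onto {3:b}
drop 6:c onto {4:c}
ground layer = {0:c, 1:z}
drop-orders for the pieces not yet dropped (sum over which currently-grounded one goes next):
  1 to go: {5} 1  {6} 1
  2 to go: {3,5} 1  {4,6} 1  {5,6} 2
  3 to go: {1,3,5} 1  {2,4,6} 1  {3,5,6} 3  {4,5,6} 3
  4 to go: {0,2,4,6} 1  {1,3,5,6} 4  {2,4,5,6} 4  {3,4,5,6} 6
  5 to go: {0,2,4,5,6} 5  {1,3,4,5,6} 10  {2,3,4,5,6} 10
  if 0:c drops first: 20 orders
  if 1:z drops first: 15 orders
heap linearizations: 35

35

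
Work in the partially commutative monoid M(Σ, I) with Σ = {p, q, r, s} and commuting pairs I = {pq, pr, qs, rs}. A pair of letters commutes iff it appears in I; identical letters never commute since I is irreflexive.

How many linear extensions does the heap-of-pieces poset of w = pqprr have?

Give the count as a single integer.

#0=p has no predecessor
#1=q has no predecessor
#2=p depends on [0:p]
#3=r depends on [1:q]
#4=r depends on [3:r]
sources: [0:p, 1:q]
N(rest) = Σ N(rest − s) over sources s of rest; N(one piece) = 1:
  size 1 → [2]=1  [4]=1
  size 2 → [0,2]=1  [2,4]=2  [3,4]=1
  size 3 → [0,2,4]=3  [1,3,4]=1  [2,3,4]=3
  first=0(p) contributes 4
  first=1(q) contributes 6
|[w]| = 10

10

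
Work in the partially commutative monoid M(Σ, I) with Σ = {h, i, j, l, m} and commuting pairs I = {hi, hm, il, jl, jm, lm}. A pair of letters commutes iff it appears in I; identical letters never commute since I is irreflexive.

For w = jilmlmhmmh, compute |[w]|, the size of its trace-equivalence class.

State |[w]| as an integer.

drop 0:j onto floor
drop 1:i onto {0:j}
drop 2:l onto floor
drop 3:m onto {1:i}
drop 4:l onto {2:l}
drop 5:m onto {3:m}
drop 6:h onto {0:j, 4:l}
drop 7:m onto {5:m}
drop 8:m onto {7:m}
drop 9:h onto {6:h}
ground layer = {0:j, 2:l}
drop-orders for the pieces not yet dropped (sum over which currently-grounded one goes next):
  1 to go: {8} 1  {9} 1
  2 to go: {6,9} 1  {7,8} 1  {8,9} 2
  3 to go: {4,6,9} 1  {5,7,8} 1  {6,8,9} 3  {7,8,9} 3
  4 to go: {2,4,6,9} 1  {3,5,7,8} 1  {4,6,8,9} 4  {5,7,8,9} 4  {6,7,8,9} 6
  5 to go: {1,3,5,7,8} 1  {2,4,6,8,9} 5  {3,5,7,8,9} 5  {4,6,7,8,9} 10  {5,6,7,8,9} 10
  6 to go: {1,3,5,7,8,9} 6  {2,4,6,7,8,9} 15  {3,5,6,7,8,9} 15  {4,5,6,7,8,9} 20
  7 to go: {1,3,5,6,7,8,9} 21  {2,4,5,6,7,8,9} 35  {3,4,5,6,7,8,9} 35
  8 to go: {0,1,3,5,6,7,8,9} 21  {1,3,4,5,6,7,8,9} 56  {2,3,4,5,6,7,8,9} 70
  if 0:j drops first: 126 orders
  if 2:l drops first: 77 orders
heap linearizations: 203

203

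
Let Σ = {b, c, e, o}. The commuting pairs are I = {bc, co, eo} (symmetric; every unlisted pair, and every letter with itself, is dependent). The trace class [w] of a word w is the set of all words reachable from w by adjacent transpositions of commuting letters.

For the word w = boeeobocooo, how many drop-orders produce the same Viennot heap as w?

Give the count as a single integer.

40

#0=b has no predecessor
#1=o depends on [0:b]
#2=e depends on [0:b]
#3=e depends on [2:e]
#4=o depends on [1:o]
#5=b depends on [3:e, 4:o]
#6=o depends on [5:b]
#7=c depends on [3:e]
#8=o depends on [6:o]
#9=o depends on [8:o]
#10=o depends on [9:o]
sources: [0:b]
N(rest) = Σ N(rest − s) over sources s of rest; N(one piece) = 1:
  size 1 → [7]=1  [10]=1
  size 2 → [7,10]=2  [9,10]=1
  size 3 → [7,9,10]=3  [8,9,10]=1
  size 4 → [6,8,9,10]=1  [7,8,9,10]=4
  size 5 → [5,6,8,9,10]=1  [6,7,8,9,10]=5
  size 6 → [4,5,6,8,9,10]=1  [5,6,7,8,9,10]=6
  size 7 → [1,4,5,6,8,9,10]=1  [3,5,6,7,8,9,10]=6  [4,5,6,7,8,9,10]=7
  size 8 → [1,4,5,6,7,8,9,10]=8  [2,3,5,6,7,8,9,10]=6  [3,4,5,6,7,8,9,10]=13
  size 9 → [1,3,4,5,6,7,8,9,10]=21  [2,3,4,5,6,7,8,9,10]=19
  first=0(b) contributes 40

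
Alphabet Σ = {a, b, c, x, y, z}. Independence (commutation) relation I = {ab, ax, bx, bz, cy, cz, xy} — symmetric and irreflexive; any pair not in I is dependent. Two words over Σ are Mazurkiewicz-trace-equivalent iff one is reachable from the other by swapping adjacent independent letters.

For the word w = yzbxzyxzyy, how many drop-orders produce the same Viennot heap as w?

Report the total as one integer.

#0=y has no predecessor
#1=z depends on [0:y]
#2=b depends on [0:y]
#3=x depends on [1:z]
#4=z depends on [3:x]
#5=y depends on [2:b, 4:z]
#6=x depends on [4:z]
#7=z depends on [5:y, 6:x]
#8=y depends on [7:z]
#9=y depends on [8:y]
sources: [0:y]
N(rest) = Σ N(rest − s) over sources s of rest; N(one piece) = 1:
  size 1 → [9]=1
  size 2 → [8,9]=1
  size 3 → [7,8,9]=1
  size 4 → [5,7,8,9]=1  [6,7,8,9]=1
  size 5 → [2,5,7,8,9]=1  [5,6,7,8,9]=2
  size 6 → [2,5,6,7,8,9]=3  [4,5,6,7,8,9]=2
  size 7 → [2,4,5,6,7,8,9]=5  [3,4,5,6,7,8,9]=2
  size 8 → [1,3,4,5,6,7,8,9]=2  [2,3,4,5,6,7,8,9]=7
  first=0(y) contributes 9

9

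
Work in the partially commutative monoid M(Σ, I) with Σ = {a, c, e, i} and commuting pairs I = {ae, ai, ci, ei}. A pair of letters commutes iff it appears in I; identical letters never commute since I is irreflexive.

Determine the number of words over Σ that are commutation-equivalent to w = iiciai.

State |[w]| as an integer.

15

0(i) covers ∅
1(i) covers 0:i
2(c) covers ∅
3(i) covers 1:i
4(a) covers 2:c
5(i) covers 3:i
floor of heap: 0:i, 2:c
completions by unplaced set U, small U first (add the entries for U minus each lowest piece of U):
  |U|=1: {4}:1  {5}:1
  |U|=2: {2,4}:1  {3,5}:1  {4,5}:2
  |U|=3: {1,3,5}:1  {2,4,5}:3  {3,4,5}:3
  |U|=4: {0,1,3,5}:1  {1,3,4,5}:4  {2,3,4,5}:6
  start at 0(i): 10
  start at 2(c): 5
sum over floor = 15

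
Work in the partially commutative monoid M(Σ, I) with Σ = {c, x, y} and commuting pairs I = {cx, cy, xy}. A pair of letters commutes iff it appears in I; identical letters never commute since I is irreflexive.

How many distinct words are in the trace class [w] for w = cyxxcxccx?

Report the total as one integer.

#0=c has no predecessor
#1=y has no predecessor
#2=x has no predecessor
#3=x depends on [2:x]
#4=c depends on [0:c]
#5=x depends on [3:x]
#6=c depends on [4:c]
#7=c depends on [6:c]
#8=x depends on [5:x]
sources: [0:c, 1:y, 2:x]
N(rest) = Σ N(rest − s) over sources s of rest; N(one piece) = 1:
  size 1 → [1]=1  [7]=1  [8]=1
  size 2 → [1,7]=2  [1,8]=2  [5,8]=1  [6,7]=1  [7,8]=2
  size 3 → [1,5,8]=3  [1,6,7]=3  [1,7,8]=6  [3,5,8]=1  [4,6,7]=1  [5,7,8]=3  [6,7,8]=3
  size 4 → [0,4,6,7]=1  [1,3,5,8]=4  [1,4,6,7]=4  [1,5,7,8]=12  [1,6,7,8]=12  [2,3,5,8]=1  [3,5,7,8]=4  [4,6,7,8]=4  [5,6,7,8]=6
  size 5 → [0,1,4,6,7]=5  [0,4,6,7,8]=5  [1,2,3,5,8]=5  [1,3,5,7,8]=20  [1,4,6,7,8]=20  [1,5,6,7,8]=30  [2,3,5,7,8]=5  [3,5,6,7,8]=10  [4,5,6,7,8]=10
  size 6 → [0,1,4,6,7,8]=30  [0,4,5,6,7,8]=15  [1,2,3,5,7,8]=30  [1,3,5,6,7,8]=60  [1,4,5,6,7,8]=60  [2,3,5,6,7,8]=15  [3,4,5,6,7,8]=20
  size 7 → [0,1,4,5,6,7,8]=105  [0,3,4,5,6,7,8]=35  [1,2,3,5,6,7,8]=105  [1,3,4,5,6,7,8]=140  [2,3,4,5,6,7,8]=35
  first=0(c) contributes 280
  first=1(y) contributes 70
  first=2(x) contributes 280
|[w]| = 630

630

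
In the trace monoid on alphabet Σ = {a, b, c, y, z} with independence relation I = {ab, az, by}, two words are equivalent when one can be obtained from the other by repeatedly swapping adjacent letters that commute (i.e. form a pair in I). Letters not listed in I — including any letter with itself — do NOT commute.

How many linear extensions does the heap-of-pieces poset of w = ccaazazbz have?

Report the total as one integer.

35

#0=c has no predecessor
#1=c depends on [0:c]
#2=a depends on [1:c]
#3=a depends on [2:a]
#4=z depends on [1:c]
#5=a depends on [3:a]
#6=z depends on [4:z]
#7=b depends on [6:z]
#8=z depends on [7:b]
sources: [0:c]
N(rest) = Σ N(rest − s) over sources s of rest; N(one piece) = 1:
  size 1 → [5]=1  [8]=1
  size 2 → [3,5]=1  [5,8]=2  [7,8]=1
  size 3 → [2,3,5]=1  [3,5,8]=3  [5,7,8]=3  [6,7,8]=1
  size 4 → [2,3,5,8]=4  [3,5,7,8]=6  [4,6,7,8]=1  [5,6,7,8]=4
  size 5 → [2,3,5,7,8]=10  [3,5,6,7,8]=10  [4,5,6,7,8]=5
  size 6 → [2,3,5,6,7,8]=20  [3,4,5,6,7,8]=15
  size 7 → [2,3,4,5,6,7,8]=35
  first=0(c) contributes 35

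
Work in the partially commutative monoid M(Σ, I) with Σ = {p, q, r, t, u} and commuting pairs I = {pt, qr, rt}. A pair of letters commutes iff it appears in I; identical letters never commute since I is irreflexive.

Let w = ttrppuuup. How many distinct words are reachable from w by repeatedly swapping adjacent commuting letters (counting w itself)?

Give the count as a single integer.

10

0(t) covers ∅
1(t) covers 0:t
2(r) covers ∅
3(p) covers 2:r
4(p) covers 3:p
5(u) covers 1:t, 4:p
6(u) covers 5:u
7(u) covers 6:u
8(p) covers 7:u
floor of heap: 0:t, 2:r
completions by unplaced set U, small U first (add the entries for U minus each lowest piece of U):
  |U|=1: {8}:1
  |U|=2: {7,8}:1
  |U|=3: {6,7,8}:1
  |U|=4: {5,6,7,8}:1
  |U|=5: {1,5,6,7,8}:1  {4,5,6,7,8}:1
  |U|=6: {0,1,5,6,7,8}:1  {1,4,5,6,7,8}:2  {3,4,5,6,7,8}:1
  |U|=7: {0,1,4,5,6,7,8}:3  {1,3,4,5,6,7,8}:3  {2,3,4,5,6,7,8}:1
  start at 0(t): 4
  start at 2(r): 6
sum over floor = 10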